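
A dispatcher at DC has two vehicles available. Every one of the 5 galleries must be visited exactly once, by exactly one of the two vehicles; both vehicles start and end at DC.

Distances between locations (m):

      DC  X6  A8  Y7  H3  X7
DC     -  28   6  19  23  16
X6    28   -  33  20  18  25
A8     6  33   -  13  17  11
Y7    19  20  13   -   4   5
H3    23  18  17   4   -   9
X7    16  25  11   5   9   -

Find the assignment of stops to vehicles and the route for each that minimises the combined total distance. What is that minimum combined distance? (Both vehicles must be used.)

Check every non-empty split of the stops between the two vehicles; for each half take its own optimal tour:
  {X6} + {A8, Y7, H3, X7}: 56 + 48 = 104
  {A8} + {X6, Y7, H3, X7}: 12 + 71 = 83
  {X6, A8} + {Y7, H3, X7}: 67 + 48 = 115
  {Y7} + {X6, A8, H3, X7}: 38 + 72 = 110
  {X6, Y7} + {A8, H3, X7}: 67 + 48 = 115
  {A8, Y7} + {X6, H3, X7}: 38 + 71 = 109
  … (15 splits in total)
Best: vehicle 1 DC → A8 → DC = 12; vehicle 2 DC → X6 → H3 → Y7 → X7 → DC = 71; combined 83.

83 m — the smallest possible combined total.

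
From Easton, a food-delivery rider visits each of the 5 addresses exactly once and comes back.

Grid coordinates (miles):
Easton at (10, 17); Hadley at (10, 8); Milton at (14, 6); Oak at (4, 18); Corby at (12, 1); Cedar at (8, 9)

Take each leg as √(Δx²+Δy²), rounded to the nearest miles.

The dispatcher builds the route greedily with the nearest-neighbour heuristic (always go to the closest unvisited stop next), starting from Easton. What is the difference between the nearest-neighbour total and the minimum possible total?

From Easton: Oak=6, Cedar=8, Hadley=9, Milton=12, Corby=16 → choose Oak (6).
From Oak: Cedar=10, Hadley=12, Milton=16, Corby=19 → choose Cedar (10).
From Cedar: Hadley=2, Milton=7, Corby=9 → choose Hadley (2).
From Hadley: Milton=4, Corby=7 → choose Milton (4).
From Milton: Corby=5 → choose Corby (5).
NN route Easton → Oak → Cedar → Hadley → Milton → Corby → Easton costs 43.
Optimal: Easton → Milton → Corby → Hadley → Cedar → Oak → Easton costs 42 (by enumerating all 60 distinct tours).
Excess = 43 − 42 = 1.

Excess over optimum: 1 miles.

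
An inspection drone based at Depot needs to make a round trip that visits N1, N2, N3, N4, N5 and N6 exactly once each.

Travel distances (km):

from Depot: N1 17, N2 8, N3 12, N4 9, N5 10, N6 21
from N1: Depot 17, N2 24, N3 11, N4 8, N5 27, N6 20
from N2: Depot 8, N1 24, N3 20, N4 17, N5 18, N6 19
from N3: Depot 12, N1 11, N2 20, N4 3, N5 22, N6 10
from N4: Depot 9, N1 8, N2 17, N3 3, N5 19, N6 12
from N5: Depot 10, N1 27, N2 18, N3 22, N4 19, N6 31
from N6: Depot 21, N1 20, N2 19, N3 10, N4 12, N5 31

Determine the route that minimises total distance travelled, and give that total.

With 6 stops there are 6!/2 = 360 distinct round trips (a route and its reverse cost the same).
Depot → N1 → N2 → N3 → N4 → N5 → N6 → Depot: 17+24+20+3+19+31+21 = 135
Depot → N1 → N2 → N3 → N4 → N6 → N5 → Depot: 17+24+20+3+12+31+10 = 117
Depot → N1 → N2 → N3 → N5 → N4 → N6 → Depot: 17+24+20+22+19+12+21 = 135
Depot → N1 → N2 → N3 → N5 → N6 → N4 → Depot: 17+24+20+22+31+12+9 = 135
Depot → N1 → N2 → N3 → N6 → N4 → N5 → Depot: 17+24+20+10+12+19+10 = 112
Depot → N1 → N2 → N3 → N6 → N5 → N4 → Depot: 17+24+20+10+31+19+9 = 130
Depot → N1 → N2 → N4 → N3 → N5 → N6 → Depot: 17+24+17+3+22+31+21 = 135
Depot → N1 → N2 → N4 → N3 → N6 → N5 → Depot: 17+24+17+3+10+31+10 = 112
… (352 more)
Depot → N1 → N4 → N3 → N6 → N2 → N5 → Depot: 17+8+3+10+19+18+10 = 85  ← best
The minimum is 85.
One optimal route: Depot → N1 → N4 → N3 → N6 → N2 → N5 → Depot (or its reverse).

Shortest round trip = 85 km.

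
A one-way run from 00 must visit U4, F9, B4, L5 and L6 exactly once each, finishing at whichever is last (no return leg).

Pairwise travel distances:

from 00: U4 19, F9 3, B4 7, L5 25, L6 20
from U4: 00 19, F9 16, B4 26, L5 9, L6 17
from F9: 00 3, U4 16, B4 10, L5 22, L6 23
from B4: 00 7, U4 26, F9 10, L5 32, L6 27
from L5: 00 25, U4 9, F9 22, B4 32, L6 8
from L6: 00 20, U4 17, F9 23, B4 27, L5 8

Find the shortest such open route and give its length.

There are 5! = 120 possible orderings.
00 → U4 → F9 → B4 → L5 → L6: 19+16+10+32+8 = 85
00 → U4 → F9 → B4 → L6 → L5: 19+16+10+27+8 = 80
00 → U4 → F9 → L5 → B4 → L6: 19+16+22+32+27 = 116
00 → U4 → F9 → L5 → L6 → B4: 19+16+22+8+27 = 92
00 → U4 → F9 → L6 → B4 → L5: 19+16+23+27+32 = 117
00 → U4 → F9 → L6 → L5 → B4: 19+16+23+8+32 = 98
00 → U4 → B4 → F9 → L5 → L6: 19+26+10+22+8 = 85
00 → U4 → B4 → F9 → L6 → L5: 19+26+10+23+8 = 86
00 → U4 → B4 → L5 → F9 → L6: 19+26+32+22+23 = 122
00 → U4 → B4 → L5 → L6 → F9: 19+26+32+8+23 = 108
00 → U4 → B4 → L6 → F9 → L5: 19+26+27+23+22 = 117
00 → U4 → B4 → L6 → L5 → F9: 19+26+27+8+22 = 102
00 → U4 → L5 → F9 → B4 → L6: 19+9+22+10+27 = 87
00 → U4 → L5 → F9 → L6 → B4: 19+9+22+23+27 = 100
… (106 more)
00 → B4 → F9 → U4 → L5 → L6: 7+10+16+9+8 = 50  ← best
The minimum is 50.
One shortest path: 00 → B4 → F9 → U4 → L5 → L6.

Shortest open route: 50.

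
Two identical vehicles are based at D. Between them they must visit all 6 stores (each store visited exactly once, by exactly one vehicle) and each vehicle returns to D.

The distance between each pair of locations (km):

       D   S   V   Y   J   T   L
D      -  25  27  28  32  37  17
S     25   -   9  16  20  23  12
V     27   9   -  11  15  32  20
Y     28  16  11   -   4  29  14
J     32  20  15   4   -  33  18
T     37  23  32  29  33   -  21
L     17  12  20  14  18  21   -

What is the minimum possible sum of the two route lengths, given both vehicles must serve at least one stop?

Check every non-empty split of the stops between the two vehicles; for each half take its own optimal tour:
  {S} + {V, Y, J, T, L}: 50 + 113 = 163
  {V} + {S, Y, J, T, L}: 54 + 113 = 167
  {S, V} + {Y, J, T, L}: 61 + 103 = 164
  {Y} + {S, V, J, T, L}: 56 + 117 = 173
  {S, Y} + {V, J, T, L}: 69 + 113 = 182
  {V, Y} + {S, J, T, L}: 66 + 113 = 179
  … (31 splits in total)
  {S, V, Y, J, T} + {L}: 116 + 34 = 150  ← best
Best: vehicle 1 D → Y → J → V → S → T → D = 116; vehicle 2 D → L → D = 34; combined 150.

Minimum combined distance: 150 km.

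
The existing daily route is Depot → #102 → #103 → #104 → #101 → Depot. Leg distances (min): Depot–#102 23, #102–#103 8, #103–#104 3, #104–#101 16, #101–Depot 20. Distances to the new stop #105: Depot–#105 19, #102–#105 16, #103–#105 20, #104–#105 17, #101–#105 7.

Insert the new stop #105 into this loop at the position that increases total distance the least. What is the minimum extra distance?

Minimum extra distance: 6 min, inserting #105 between #101 and Depot.

Insertion cost between consecutive stops i–j is d(i,#105) + d(#105,j) − d(i,j):
  between Depot and #102: 19 + 16 − 23 = 12
  between #102 and #103: 16 + 20 − 8 = 28
  between #103 and #104: 20 + 17 − 3 = 34
  between #104 and #101: 17 + 7 − 16 = 8
  between #101 and Depot: 7 + 19 − 20 = 6
Cheapest insertion is between #101 and Depot, adding 6.
New total = 70 + 6 = 76.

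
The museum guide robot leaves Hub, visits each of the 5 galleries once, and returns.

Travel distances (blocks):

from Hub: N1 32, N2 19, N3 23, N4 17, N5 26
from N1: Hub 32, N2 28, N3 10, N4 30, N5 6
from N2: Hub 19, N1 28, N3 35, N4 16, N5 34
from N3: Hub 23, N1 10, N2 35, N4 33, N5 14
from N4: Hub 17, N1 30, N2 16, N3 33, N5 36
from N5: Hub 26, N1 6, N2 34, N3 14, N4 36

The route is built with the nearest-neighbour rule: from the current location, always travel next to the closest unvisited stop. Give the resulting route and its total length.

From Hub: distances to unvisited — N4=17, N2=19, N3=23, N5=26, N1=32. Nearest is N4 (17).
From N4: distances to unvisited — N2=16, N1=30, N3=33, N5=36. Nearest is N2 (16).
From N2: distances to unvisited — N1=28, N5=34, N3=35. Nearest is N1 (28).
From N1: distances to unvisited — N5=6, N3=10. Nearest is N5 (6).
From N5: distances to unvisited — N3=14. Nearest is N3 (14).
Return N3→Hub: 23.
Total = 17 + 16 + 28 + 6 + 14 + 23 = 104.

Nearest-neighbour total = 104 blocks; route Hub → N4 → N2 → N1 → N5 → N3 → Hub.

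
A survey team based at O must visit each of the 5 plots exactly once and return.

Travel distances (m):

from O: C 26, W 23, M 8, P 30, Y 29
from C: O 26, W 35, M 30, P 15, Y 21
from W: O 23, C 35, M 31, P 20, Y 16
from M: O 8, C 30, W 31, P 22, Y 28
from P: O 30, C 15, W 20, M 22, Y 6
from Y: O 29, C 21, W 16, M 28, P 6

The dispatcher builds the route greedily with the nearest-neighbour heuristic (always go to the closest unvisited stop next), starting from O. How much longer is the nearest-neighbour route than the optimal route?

From O: M=8, W=23, C=26, Y=29, P=30 → choose M (8).
From M: P=22, Y=28, C=30, W=31 → choose P (22).
From P: Y=6, C=15, W=20 → choose Y (6).
From Y: W=16, C=21 → choose W (16).
From W: C=35 → choose C (35).
NN route O → M → P → Y → W → C → O costs 113.
Optimal: O → W → Y → P → C → M → O costs 98 (by enumerating all 60 distinct tours).
Excess = 113 − 98 = 15.

15 m longer than the optimal tour.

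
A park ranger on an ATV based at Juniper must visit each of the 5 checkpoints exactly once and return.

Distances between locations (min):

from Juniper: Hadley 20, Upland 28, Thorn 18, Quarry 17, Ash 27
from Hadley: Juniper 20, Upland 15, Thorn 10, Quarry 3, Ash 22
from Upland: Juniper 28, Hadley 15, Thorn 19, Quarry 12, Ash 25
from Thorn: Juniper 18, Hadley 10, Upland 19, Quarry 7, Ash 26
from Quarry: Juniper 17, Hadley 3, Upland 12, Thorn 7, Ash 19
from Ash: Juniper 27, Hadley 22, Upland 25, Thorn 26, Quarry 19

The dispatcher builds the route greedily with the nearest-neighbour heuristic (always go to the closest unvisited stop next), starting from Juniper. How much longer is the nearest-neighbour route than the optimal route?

The nearest-neighbour route is 6 min longer than optimal.

Juniper: Quarry=17, Thorn=18, Hadley=20, Ash=27, Upland=28 ⇒ Quarry
Quarry: Hadley=3, Thorn=7, Upland=12, Ash=19 ⇒ Hadley
Hadley: Thorn=10, Upland=15, Ash=22 ⇒ Thorn
Thorn: Upland=19, Ash=26 ⇒ Upland
Upland: Ash=25 ⇒ Ash
NN route Juniper → Quarry → Hadley → Thorn → Upland → Ash → Juniper costs 101.
Optimal: Juniper → Thorn → Hadley → Quarry → Upland → Ash → Juniper costs 95 (by enumerating all 60 distinct tours).
Excess = 101 − 95 = 6.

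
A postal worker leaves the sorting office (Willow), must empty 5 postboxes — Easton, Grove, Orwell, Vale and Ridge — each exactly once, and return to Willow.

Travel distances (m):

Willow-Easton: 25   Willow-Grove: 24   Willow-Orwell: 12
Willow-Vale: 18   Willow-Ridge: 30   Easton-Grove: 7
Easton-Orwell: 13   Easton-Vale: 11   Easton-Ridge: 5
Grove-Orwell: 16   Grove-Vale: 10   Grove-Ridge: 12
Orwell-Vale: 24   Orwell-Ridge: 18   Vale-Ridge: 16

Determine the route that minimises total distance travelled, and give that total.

Shortest round trip = 70 m.

There are 60 distinct closed tours to check (reversals are equivalent).
Willow→Easton→Grove→Orwell→Vale→Ridge→Willow: 25+7+16+24+16+30 = 118
Willow→Easton→Grove→Orwell→Ridge→Vale→Willow: 25+7+16+18+16+18 = 100
Willow→Easton→Grove→Vale→Orwell→Ridge→Willow: 25+7+10+24+18+30 = 114
Willow→Easton→Grove→Vale→Ridge→Orwell→Willow: 25+7+10+16+18+12 = 88
Willow→Easton→Grove→Ridge→Orwell→Vale→Willow: 25+7+12+18+24+18 = 104
Willow→Easton→Grove→Ridge→Vale→Orwell→Willow: 25+7+12+16+24+12 = 96
Willow→Easton→Orwell→Grove→Vale→Ridge→Willow: 25+13+16+10+16+30 = 110
Willow→Easton→Orwell→Grove→Ridge→Vale→Willow: 25+13+16+12+16+18 = 100
Willow→Easton→Orwell→Vale→Grove→Ridge→Willow: 25+13+24+10+12+30 = 114
Willow→Easton→Orwell→Vale→Ridge→Grove→Willow: 25+13+24+16+12+24 = 114
Willow→Easton→Orwell→Ridge→Grove→Vale→Willow: 25+13+18+12+10+18 = 96
Willow→Easton→Orwell→Ridge→Vale→Grove→Willow: 25+13+18+16+10+24 = 106
Willow→Easton→Vale→Grove→Orwell→Ridge→Willow: 25+11+10+16+18+30 = 110
Willow→Easton→Vale→Grove→Ridge→Orwell→Willow: 25+11+10+12+18+12 = 88
… (46 more)
Willow→Orwell→Easton→Ridge→Grove→Vale→Willow: 12+13+5+12+10+18 = 70  ← best
The minimum is 70.
One optimal route: Willow → Orwell → Easton → Ridge → Grove → Vale → Willow (or its reverse).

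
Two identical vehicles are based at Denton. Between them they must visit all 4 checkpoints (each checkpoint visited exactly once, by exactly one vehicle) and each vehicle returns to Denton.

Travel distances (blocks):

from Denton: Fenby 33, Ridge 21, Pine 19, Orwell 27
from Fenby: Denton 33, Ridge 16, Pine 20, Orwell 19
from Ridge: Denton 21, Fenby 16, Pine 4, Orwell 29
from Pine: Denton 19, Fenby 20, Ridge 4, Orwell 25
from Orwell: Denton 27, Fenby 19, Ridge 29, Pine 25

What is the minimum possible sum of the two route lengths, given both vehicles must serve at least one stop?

121 blocks — the smallest possible combined total.

Check every non-empty split of the stops between the two vehicles; for each half take its own optimal tour:
  {Fenby} + {Ridge, Pine, Orwell}: 66 + 77 = 143
  {Ridge} + {Fenby, Pine, Orwell}: 42 + 85 = 127
  {Fenby, Ridge} + {Pine, Orwell}: 70 + 71 = 141
  {Pine} + {Fenby, Ridge, Orwell}: 38 + 83 = 121
  {Fenby, Pine} + {Ridge, Orwell}: 72 + 77 = 149
  {Ridge, Pine} + {Fenby, Orwell}: 44 + 79 = 123
  … (7 splits in total)
Best: vehicle 1 Denton → Pine → Denton = 38; vehicle 2 Denton → Ridge → Fenby → Orwell → Denton = 83; combined 121.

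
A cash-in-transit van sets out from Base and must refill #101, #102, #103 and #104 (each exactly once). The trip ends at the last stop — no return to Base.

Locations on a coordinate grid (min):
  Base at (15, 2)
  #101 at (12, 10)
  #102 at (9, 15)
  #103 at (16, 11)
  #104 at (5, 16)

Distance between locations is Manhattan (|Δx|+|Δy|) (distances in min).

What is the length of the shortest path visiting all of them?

Minimum one-way distance = 28 min.

There are 4! = 24 possible orderings.
Base - #101 - #102 - #103 - #104: 11+8+11+16 = 46
Base - #101 - #102 - #104 - #103: 11+8+5+16 = 40
Base - #101 - #103 - #102 - #104: 11+5+11+5 = 32
Base - #101 - #103 - #104 - #102: 11+5+16+5 = 37
Base - #101 - #104 - #102 - #103: 11+13+5+11 = 40
Base - #101 - #104 - #103 - #102: 11+13+16+11 = 51
Base - #102 - #101 - #103 - #104: 19+8+5+16 = 48
Base - #102 - #101 - #104 - #103: 19+8+13+16 = 56
Base - #102 - #103 - #101 - #104: 19+11+5+13 = 48
Base - #102 - #103 - #104 - #101: 19+11+16+13 = 59
Base - #102 - #104 - #101 - #103: 19+5+13+5 = 42
Base - #102 - #104 - #103 - #101: 19+5+16+5 = 45
Base - #103 - #101 - #102 - #104: 10+5+8+5 = 28
Base - #103 - #101 - #104 - #102: 10+5+13+5 = 33
… (10 more)
The minimum is 28.
One shortest path: Base → #103 → #101 → #102 → #104.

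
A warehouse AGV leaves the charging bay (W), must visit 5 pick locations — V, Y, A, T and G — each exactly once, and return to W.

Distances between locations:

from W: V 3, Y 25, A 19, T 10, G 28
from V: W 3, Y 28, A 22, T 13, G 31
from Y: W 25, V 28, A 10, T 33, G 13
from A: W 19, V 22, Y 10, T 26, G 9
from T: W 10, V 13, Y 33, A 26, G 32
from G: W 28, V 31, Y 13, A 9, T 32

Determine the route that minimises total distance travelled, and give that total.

Minimum total distance: 89.

There are 60 distinct closed tours to check (reversals are equivalent).
W - V - Y - A - T - G - W: 3+28+10+26+32+28 = 127
W - V - Y - A - G - T - W: 3+28+10+9+32+10 = 92
W - V - Y - T - A - G - W: 3+28+33+26+9+28 = 127
W - V - Y - T - G - A - W: 3+28+33+32+9+19 = 124
W - V - Y - G - A - T - W: 3+28+13+9+26+10 = 89
W - V - Y - G - T - A - W: 3+28+13+32+26+19 = 121
W - V - A - Y - T - G - W: 3+22+10+33+32+28 = 128
W - V - A - Y - G - T - W: 3+22+10+13+32+10 = 90
W - V - A - T - Y - G - W: 3+22+26+33+13+28 = 125
W - V - A - T - G - Y - W: 3+22+26+32+13+25 = 121
W - V - A - G - Y - T - W: 3+22+9+13+33+10 = 90
W - V - A - G - T - Y - W: 3+22+9+32+33+25 = 124
W - V - T - Y - A - G - W: 3+13+33+10+9+28 = 96
W - V - T - Y - G - A - W: 3+13+33+13+9+19 = 90
… (46 more)
The minimum is 89.
One optimal route: W → V → Y → G → A → T → W (or its reverse).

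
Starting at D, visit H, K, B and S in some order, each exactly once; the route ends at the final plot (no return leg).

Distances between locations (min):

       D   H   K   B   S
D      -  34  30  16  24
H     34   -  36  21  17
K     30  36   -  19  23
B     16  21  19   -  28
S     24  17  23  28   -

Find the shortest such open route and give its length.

There are 4! = 24 possible orderings.
D → H → K → B → S: 34+36+19+28 = 117
D → H → K → S → B: 34+36+23+28 = 121
D → H → B → K → S: 34+21+19+23 = 97
D → H → B → S → K: 34+21+28+23 = 106
D → H → S → K → B: 34+17+23+19 = 93
D → H → S → B → K: 34+17+28+19 = 98
D → K → H → B → S: 30+36+21+28 = 115
D → K → H → S → B: 30+36+17+28 = 111
D → K → B → H → S: 30+19+21+17 = 87
D → K → B → S → H: 30+19+28+17 = 94
D → K → S → H → B: 30+23+17+21 = 91
D → K → S → B → H: 30+23+28+21 = 102
D → B → H → K → S: 16+21+36+23 = 96
D → B → H → S → K: 16+21+17+23 = 77
… (10 more)
D → B → K → S → H: 16+19+23+17 = 75  ← best
The minimum is 75.
One shortest path: D → B → K → S → H.

Minimum one-way distance = 75 min.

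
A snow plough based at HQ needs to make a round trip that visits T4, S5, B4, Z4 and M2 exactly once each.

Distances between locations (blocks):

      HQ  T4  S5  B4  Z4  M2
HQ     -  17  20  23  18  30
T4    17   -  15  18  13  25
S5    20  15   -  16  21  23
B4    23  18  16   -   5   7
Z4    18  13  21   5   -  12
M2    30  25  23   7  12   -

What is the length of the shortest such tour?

Shortest round trip = 85 blocks.

HQ - T4 - S5 - B4 - Z4 - M2 - HQ: 17+15+16+5+12+30 = 95
HQ - T4 - S5 - B4 - M2 - Z4 - HQ: 17+15+16+7+12+18 = 85
HQ - T4 - S5 - Z4 - B4 - M2 - HQ: 17+15+21+5+7+30 = 95
HQ - T4 - S5 - Z4 - M2 - B4 - HQ: 17+15+21+12+7+23 = 95
HQ - T4 - S5 - M2 - B4 - Z4 - HQ: 17+15+23+7+5+18 = 85
HQ - T4 - S5 - M2 - Z4 - B4 - HQ: 17+15+23+12+5+23 = 95
HQ - T4 - B4 - S5 - Z4 - M2 - HQ: 17+18+16+21+12+30 = 114
HQ - T4 - B4 - S5 - M2 - Z4 - HQ: 17+18+16+23+12+18 = 104
HQ - T4 - B4 - Z4 - S5 - M2 - HQ: 17+18+5+21+23+30 = 114
HQ - T4 - B4 - Z4 - M2 - S5 - HQ: 17+18+5+12+23+20 = 95
HQ - T4 - B4 - M2 - S5 - Z4 - HQ: 17+18+7+23+21+18 = 104
HQ - T4 - B4 - M2 - Z4 - S5 - HQ: 17+18+7+12+21+20 = 95
HQ - T4 - Z4 - S5 - B4 - M2 - HQ: 17+13+21+16+7+30 = 104
HQ - T4 - Z4 - S5 - M2 - B4 - HQ: 17+13+21+23+7+23 = 104
… (46 more)
The minimum is 85.
One optimal route: HQ → T4 → S5 → B4 → M2 → Z4 → HQ (or its reverse).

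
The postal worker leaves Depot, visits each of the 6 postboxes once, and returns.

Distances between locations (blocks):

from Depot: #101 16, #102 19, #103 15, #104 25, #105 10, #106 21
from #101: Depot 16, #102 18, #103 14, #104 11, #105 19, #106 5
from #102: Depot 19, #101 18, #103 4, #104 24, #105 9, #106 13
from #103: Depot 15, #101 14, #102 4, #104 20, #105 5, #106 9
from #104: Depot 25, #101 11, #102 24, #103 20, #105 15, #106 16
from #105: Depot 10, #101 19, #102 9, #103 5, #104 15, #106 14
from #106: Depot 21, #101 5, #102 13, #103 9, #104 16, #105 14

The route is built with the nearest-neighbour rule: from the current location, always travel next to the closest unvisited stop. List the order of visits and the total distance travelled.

Nearest-neighbour total = 73 blocks; route Depot → #105 → #103 → #102 → #106 → #101 → #104 → Depot.

At Depot the remaining stops are #105 10, #103 15, #101 16, #102 19, #106 21, #104 25; go to #105.
At #105 the remaining stops are #103 5, #102 9, #106 14, #104 15, #101 19; go to #103.
At #103 the remaining stops are #102 4, #106 9, #101 14, #104 20; go to #102.
At #102 the remaining stops are #106 13, #101 18, #104 24; go to #106.
At #106 the remaining stops are #101 5, #104 16; go to #101.
At #101 the remaining stops are #104 11; go to #104.
Return #104→Depot: 25.
Total = 10 + 5 + 4 + 13 + 5 + 11 + 25 = 73.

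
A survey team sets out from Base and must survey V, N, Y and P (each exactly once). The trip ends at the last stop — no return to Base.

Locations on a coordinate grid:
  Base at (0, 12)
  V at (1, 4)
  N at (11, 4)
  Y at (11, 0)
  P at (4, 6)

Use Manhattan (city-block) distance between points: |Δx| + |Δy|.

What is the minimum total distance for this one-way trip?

Shortest open route: 27.

There are 4! = 24 possible orderings.
Base→V→N→Y→P: 9+10+4+13 = 36
Base→V→N→P→Y: 9+10+9+13 = 41
Base→V→Y→N→P: 9+14+4+9 = 36
Base→V→Y→P→N: 9+14+13+9 = 45
Base→V→P→N→Y: 9+5+9+4 = 27
Base→V→P→Y→N: 9+5+13+4 = 31
Base→N→V→Y→P: 19+10+14+13 = 56
Base→N→V→P→Y: 19+10+5+13 = 47
Base→N→Y→V→P: 19+4+14+5 = 42
Base→N→Y→P→V: 19+4+13+5 = 41
Base→N→P→V→Y: 19+9+5+14 = 47
Base→N→P→Y→V: 19+9+13+14 = 55
Base→Y→V→N→P: 23+14+10+9 = 56
Base→Y→V→P→N: 23+14+5+9 = 51
… (10 more)
The minimum is 27.
One shortest path: Base → V → P → N → Y.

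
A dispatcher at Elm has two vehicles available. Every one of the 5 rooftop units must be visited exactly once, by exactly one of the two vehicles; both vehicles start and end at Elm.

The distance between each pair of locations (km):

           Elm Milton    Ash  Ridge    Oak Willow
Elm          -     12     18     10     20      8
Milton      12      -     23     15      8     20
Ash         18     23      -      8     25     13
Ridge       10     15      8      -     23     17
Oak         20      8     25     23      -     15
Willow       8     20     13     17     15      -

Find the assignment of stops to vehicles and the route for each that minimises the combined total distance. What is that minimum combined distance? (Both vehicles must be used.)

79 km — the smallest possible combined total.

Check every non-empty split of the stops between the two vehicles; for each half take its own optimal tour:
  {Milton} + {Ash, Ridge, Oak, Willow}: 24 + 66 = 90
  {Ash} + {Milton, Ridge, Oak, Willow}: 36 + 56 = 92
  {Milton, Ash} + {Ridge, Oak, Willow}: 53 + 56 = 109
  {Ridge} + {Milton, Ash, Oak, Willow}: 20 + 66 = 86
  {Milton, Ridge} + {Ash, Oak, Willow}: 37 + 66 = 103
  {Ash, Ridge} + {Milton, Oak, Willow}: 36 + 43 = 79
  … (15 splits in total)
Best: vehicle 1 Elm → Ash → Ridge → Elm = 36; vehicle 2 Elm → Milton → Oak → Willow → Elm = 43; combined 79.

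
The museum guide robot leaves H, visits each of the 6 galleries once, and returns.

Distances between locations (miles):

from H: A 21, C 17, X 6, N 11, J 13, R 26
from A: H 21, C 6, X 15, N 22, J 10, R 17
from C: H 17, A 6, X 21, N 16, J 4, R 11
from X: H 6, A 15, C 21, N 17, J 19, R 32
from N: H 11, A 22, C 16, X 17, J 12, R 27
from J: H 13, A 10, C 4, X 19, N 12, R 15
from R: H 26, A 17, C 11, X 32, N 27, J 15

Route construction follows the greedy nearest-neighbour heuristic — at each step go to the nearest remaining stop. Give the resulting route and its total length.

96 miles along H → X → A → C → J → N → R → H.

H → [X:6 / N:11 / J:13 / C:17 / A:21 / R:26] → X (6)
X → [A:15 / N:17 / J:19 / C:21 / R:32] → A (15)
A → [C:6 / J:10 / R:17 / N:22] → C (6)
C → [J:4 / R:11 / N:16] → J (4)
J → [N:12 / R:15] → N (12)
N → [R:27] → R (27)
Return R→H: 26.
Total = 6 + 15 + 6 + 4 + 12 + 27 + 26 = 96.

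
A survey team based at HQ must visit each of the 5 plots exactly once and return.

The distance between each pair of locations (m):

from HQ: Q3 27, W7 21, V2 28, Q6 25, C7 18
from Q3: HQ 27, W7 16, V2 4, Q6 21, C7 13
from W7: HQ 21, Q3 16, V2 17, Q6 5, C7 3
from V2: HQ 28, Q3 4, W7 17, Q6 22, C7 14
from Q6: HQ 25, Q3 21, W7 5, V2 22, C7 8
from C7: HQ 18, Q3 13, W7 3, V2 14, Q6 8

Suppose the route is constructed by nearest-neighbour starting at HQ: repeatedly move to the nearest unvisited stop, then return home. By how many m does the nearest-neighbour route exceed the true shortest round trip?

Excess over optimum: 1 m.

From HQ: C7=18, W7=21, Q6=25, Q3=27, V2=28 → choose C7 (18).
From C7: W7=3, Q6=8, Q3=13, V2=14 → choose W7 (3).
From W7: Q6=5, Q3=16, V2=17 → choose Q6 (5).
From Q6: Q3=21, V2=22 → choose Q3 (21).
From Q3: V2=4 → choose V2 (4).
NN route HQ → C7 → W7 → Q6 → Q3 → V2 → HQ costs 79.
Optimal: HQ → Q3 → V2 → C7 → W7 → Q6 → HQ costs 78 (by enumerating all 60 distinct tours).
Excess = 79 − 78 = 1.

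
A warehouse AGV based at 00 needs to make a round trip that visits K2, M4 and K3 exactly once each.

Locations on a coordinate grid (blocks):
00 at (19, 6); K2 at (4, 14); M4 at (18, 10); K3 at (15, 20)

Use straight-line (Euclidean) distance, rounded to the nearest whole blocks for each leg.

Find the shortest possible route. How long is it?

With 3 stops there are 3!/2 = 3 distinct round trips (a route and its reverse cost the same).
00→K2→M4→K3→00: 17+15+10+15 = 57
00→K2→K3→M4→00: 17+13+10+4 = 44
00→M4→K2→K3→00: 4+15+13+15 = 47
The minimum is 44.
One optimal route: 00 → K2 → K3 → M4 → 00 (or its reverse).

Shortest round trip = 44 blocks.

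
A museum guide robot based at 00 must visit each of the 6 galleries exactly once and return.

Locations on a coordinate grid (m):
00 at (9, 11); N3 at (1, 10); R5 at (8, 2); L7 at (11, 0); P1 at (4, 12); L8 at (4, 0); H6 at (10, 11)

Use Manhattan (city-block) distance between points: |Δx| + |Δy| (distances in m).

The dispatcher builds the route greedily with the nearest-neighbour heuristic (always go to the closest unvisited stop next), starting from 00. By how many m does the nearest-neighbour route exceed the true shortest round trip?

From 00: H6=1, P1=6, N3=9, R5=10, L7=13, L8=16 → choose H6 (1).
From H6: P1=7, N3=10, R5=11, L7=12, L8=17 → choose P1 (7).
From P1: N3=5, L8=12, R5=14, L7=19 → choose N3 (5).
From N3: L8=13, R5=15, L7=20 → choose L8 (13).
From L8: R5=6, L7=7 → choose R5 (6).
From R5: L7=5 → choose L7 (5).
NN route 00 → H6 → P1 → N3 → L8 → R5 → L7 → 00 costs 50.
Optimal: 00 → R5 → L7 → L8 → N3 → P1 → H6 → 00 costs 48 (by enumerating all 360 distinct tours).
Excess = 50 − 48 = 2.

Excess over optimum: 2 m.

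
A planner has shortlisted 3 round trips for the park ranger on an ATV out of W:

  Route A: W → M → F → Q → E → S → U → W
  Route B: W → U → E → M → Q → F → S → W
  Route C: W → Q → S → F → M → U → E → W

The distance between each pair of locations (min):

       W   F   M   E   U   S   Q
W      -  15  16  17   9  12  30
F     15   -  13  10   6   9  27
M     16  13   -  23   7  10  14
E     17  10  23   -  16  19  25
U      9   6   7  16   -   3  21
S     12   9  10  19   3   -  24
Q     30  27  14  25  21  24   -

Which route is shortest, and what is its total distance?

Route A: 16 + 13 + 27 + 25 + 19 + 3 + 9 = 112
Route B: 9 + 16 + 23 + 14 + 27 + 9 + 12 = 110
Route C: 30 + 24 + 9 + 13 + 7 + 16 + 17 = 116

110 min — Route B is the shortest.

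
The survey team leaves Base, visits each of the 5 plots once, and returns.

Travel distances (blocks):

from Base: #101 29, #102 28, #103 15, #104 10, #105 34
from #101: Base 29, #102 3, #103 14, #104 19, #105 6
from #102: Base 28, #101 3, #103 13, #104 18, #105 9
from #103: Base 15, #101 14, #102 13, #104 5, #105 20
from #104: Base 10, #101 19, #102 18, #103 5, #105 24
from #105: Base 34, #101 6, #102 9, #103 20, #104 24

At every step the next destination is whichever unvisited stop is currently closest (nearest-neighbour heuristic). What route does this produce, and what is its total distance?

Total distance 71 blocks via the nearest-neighbour route Base → #104 → #103 → #102 → #101 → #105 → Base.

From Base: distances to unvisited — #104=10, #103=15, #102=28, #101=29, #105=34. Nearest is #104 (10).
From #104: distances to unvisited — #103=5, #102=18, #101=19, #105=24. Nearest is #103 (5).
From #103: distances to unvisited — #102=13, #101=14, #105=20. Nearest is #102 (13).
From #102: distances to unvisited — #101=3, #105=9. Nearest is #101 (3).
From #101: distances to unvisited — #105=6. Nearest is #105 (6).
Return #105→Base: 34.
Total = 10 + 5 + 13 + 3 + 6 + 34 = 71.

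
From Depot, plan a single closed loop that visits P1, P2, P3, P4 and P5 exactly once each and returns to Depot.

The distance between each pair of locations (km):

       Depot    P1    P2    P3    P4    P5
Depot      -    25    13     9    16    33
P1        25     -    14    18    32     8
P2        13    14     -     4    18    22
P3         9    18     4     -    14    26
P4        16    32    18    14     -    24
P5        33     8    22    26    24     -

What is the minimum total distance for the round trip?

There are 60 distinct closed tours to check (reversals are equivalent).
Depot → P1 → P2 → P3 → P4 → P5 → Depot: 25+14+4+14+24+33 = 114
Depot → P1 → P2 → P3 → P5 → P4 → Depot: 25+14+4+26+24+16 = 109
Depot → P1 → P2 → P4 → P3 → P5 → Depot: 25+14+18+14+26+33 = 130
Depot → P1 → P2 → P4 → P5 → P3 → Depot: 25+14+18+24+26+9 = 116
Depot → P1 → P2 → P5 → P3 → P4 → Depot: 25+14+22+26+14+16 = 117
Depot → P1 → P2 → P5 → P4 → P3 → Depot: 25+14+22+24+14+9 = 108
Depot → P1 → P3 → P2 → P4 → P5 → Depot: 25+18+4+18+24+33 = 122
Depot → P1 → P3 → P2 → P5 → P4 → Depot: 25+18+4+22+24+16 = 109
Depot → P1 → P3 → P4 → P2 → P5 → Depot: 25+18+14+18+22+33 = 130
Depot → P1 → P3 → P4 → P5 → P2 → Depot: 25+18+14+24+22+13 = 116
Depot → P1 → P3 → P5 → P2 → P4 → Depot: 25+18+26+22+18+16 = 125
Depot → P1 → P3 → P5 → P4 → P2 → Depot: 25+18+26+24+18+13 = 124
Depot → P1 → P4 → P2 → P3 → P5 → Depot: 25+32+18+4+26+33 = 138
Depot → P1 → P4 → P2 → P5 → P3 → Depot: 25+32+18+22+26+9 = 132
… (46 more)
Depot → P3 → P2 → P1 → P5 → P4 → Depot: 9+4+14+8+24+16 = 75  ← best
The minimum is 75.
One optimal route: Depot → P3 → P2 → P1 → P5 → P4 → Depot (or its reverse).

Shortest round trip = 75 km.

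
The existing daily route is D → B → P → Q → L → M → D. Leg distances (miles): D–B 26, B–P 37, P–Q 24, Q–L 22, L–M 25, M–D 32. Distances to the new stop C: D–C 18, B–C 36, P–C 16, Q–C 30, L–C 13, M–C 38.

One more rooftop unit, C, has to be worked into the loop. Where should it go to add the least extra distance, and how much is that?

Adding 15 miles by placing C on the B–P leg.

Insertion cost between consecutive stops i–j is d(i,C) + d(C,j) − d(i,j):
  between D and B: 18 + 36 − 26 = 28
  between B and P: 36 + 16 − 37 = 15
  between P and Q: 16 + 30 − 24 = 22
  between Q and L: 30 + 13 − 22 = 21
  between L and M: 13 + 38 − 25 = 26
  between M and D: 38 + 18 − 32 = 24
Cheapest insertion is between B and P, adding 15.
New total = 166 + 15 = 181.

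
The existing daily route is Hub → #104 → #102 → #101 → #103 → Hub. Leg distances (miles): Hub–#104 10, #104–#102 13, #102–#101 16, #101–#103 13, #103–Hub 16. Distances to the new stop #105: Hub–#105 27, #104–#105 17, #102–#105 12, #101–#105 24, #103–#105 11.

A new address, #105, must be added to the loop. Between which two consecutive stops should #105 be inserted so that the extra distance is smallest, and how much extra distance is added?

Minimum extra distance: 16 miles, inserting #105 between #104 and #102.

Insertion cost between consecutive stops i–j is d(i,#105) + d(#105,j) − d(i,j):
  between Hub and #104: 27 + 17 − 10 = 34
  between #104 and #102: 17 + 12 − 13 = 16
  between #102 and #101: 12 + 24 − 16 = 20
  between #101 and #103: 24 + 11 − 13 = 22
  between #103 and Hub: 11 + 27 − 16 = 22
Cheapest insertion is between #104 and #102, adding 16.
New total = 68 + 16 = 84.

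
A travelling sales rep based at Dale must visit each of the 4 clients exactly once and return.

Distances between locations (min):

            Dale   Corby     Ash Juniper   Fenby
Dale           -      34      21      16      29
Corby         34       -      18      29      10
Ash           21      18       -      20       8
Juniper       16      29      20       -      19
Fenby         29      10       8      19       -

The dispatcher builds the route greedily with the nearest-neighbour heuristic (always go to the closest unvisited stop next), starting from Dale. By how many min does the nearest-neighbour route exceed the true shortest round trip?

Dale: Juniper=16, Ash=21, Fenby=29, Corby=34 ⇒ Juniper
Juniper: Fenby=19, Ash=20, Corby=29 ⇒ Fenby
Fenby: Ash=8, Corby=10 ⇒ Ash
Ash: Corby=18 ⇒ Corby
NN route Dale → Juniper → Fenby → Ash → Corby → Dale costs 95.
Optimal: Dale → Ash → Corby → Fenby → Juniper → Dale costs 84 (by enumerating all 12 distinct tours).
Excess = 95 − 84 = 11.

11 min longer than the optimal tour.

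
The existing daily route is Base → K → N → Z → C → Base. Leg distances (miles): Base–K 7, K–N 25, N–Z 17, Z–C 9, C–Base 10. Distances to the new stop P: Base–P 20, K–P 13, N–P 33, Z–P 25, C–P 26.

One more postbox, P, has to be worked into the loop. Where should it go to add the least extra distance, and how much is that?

Minimum extra distance: 21 miles, inserting P between K and N.

Insertion cost between consecutive stops i–j is d(i,P) + d(P,j) − d(i,j):
  between Base and K: 20 + 13 − 7 = 26
  between K and N: 13 + 33 − 25 = 21
  between N and Z: 33 + 25 − 17 = 41
  between Z and C: 25 + 26 − 9 = 42
  between C and Base: 26 + 20 − 10 = 36
Cheapest insertion is between K and N, adding 21.
New total = 68 + 21 = 89.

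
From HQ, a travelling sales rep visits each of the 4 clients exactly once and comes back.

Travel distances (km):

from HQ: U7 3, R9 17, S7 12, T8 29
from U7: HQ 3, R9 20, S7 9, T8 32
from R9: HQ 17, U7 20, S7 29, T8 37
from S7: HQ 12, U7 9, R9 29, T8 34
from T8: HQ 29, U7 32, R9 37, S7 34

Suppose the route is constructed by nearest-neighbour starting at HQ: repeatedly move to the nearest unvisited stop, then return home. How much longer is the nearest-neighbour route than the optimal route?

The nearest-neighbour route is 7 km longer than optimal.

HQ: U7=3, S7=12, R9=17, T8=29 ⇒ U7
U7: S7=9, R9=20, T8=32 ⇒ S7
S7: R9=29, T8=34 ⇒ R9
R9: T8=37 ⇒ T8
NN route HQ → U7 → S7 → R9 → T8 → HQ costs 107.
Optimal: HQ → U7 → S7 → T8 → R9 → HQ costs 100 (by enumerating all 12 distinct tours).
Excess = 107 − 100 = 7.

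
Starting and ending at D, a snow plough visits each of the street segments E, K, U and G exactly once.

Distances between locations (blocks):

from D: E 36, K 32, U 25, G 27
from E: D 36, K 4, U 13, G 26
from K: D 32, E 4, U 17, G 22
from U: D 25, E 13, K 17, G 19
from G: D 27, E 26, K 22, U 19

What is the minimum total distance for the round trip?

D → E → K → U → G → D: 36+4+17+19+27 = 103
D → E → K → G → U → D: 36+4+22+19+25 = 106
D → E → U → K → G → D: 36+13+17+22+27 = 115
D → E → U → G → K → D: 36+13+19+22+32 = 122
D → E → G → K → U → D: 36+26+22+17+25 = 126
D → E → G → U → K → D: 36+26+19+17+32 = 130
D → K → E → U → G → D: 32+4+13+19+27 = 95
D → K → E → G → U → D: 32+4+26+19+25 = 106
D → K → U → E → G → D: 32+17+13+26+27 = 115
D → K → G → E → U → D: 32+22+26+13+25 = 118
D → U → E → K → G → D: 25+13+4+22+27 = 91
D → U → K → E → G → D: 25+17+4+26+27 = 99
The minimum is 91.
One optimal route: D → U → E → K → G → D (or its reverse).

Minimum total distance: 91 blocks.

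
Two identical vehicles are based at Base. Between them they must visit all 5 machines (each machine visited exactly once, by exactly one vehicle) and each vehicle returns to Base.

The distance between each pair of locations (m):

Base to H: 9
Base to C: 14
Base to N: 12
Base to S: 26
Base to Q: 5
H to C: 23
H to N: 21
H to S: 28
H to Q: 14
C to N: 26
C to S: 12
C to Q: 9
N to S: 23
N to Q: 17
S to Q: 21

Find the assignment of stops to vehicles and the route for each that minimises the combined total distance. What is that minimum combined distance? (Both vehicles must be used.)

79 m — the smallest possible combined total.

Check every non-empty split of the stops between the two vehicles; for each half take its own optimal tour:
  {H} + {C, N, S, Q}: 18 + 61 = 79
  {C} + {H, N, S, Q}: 28 + 79 = 107
  {H, C} + {N, S, Q}: 46 + 61 = 107
  {N} + {H, C, S, Q}: 24 + 63 = 87
  {H, N} + {C, S, Q}: 42 + 52 = 94
  {C, N} + {H, S, Q}: 52 + 63 = 115
  … (15 splits in total)
Best: vehicle 1 Base → H → Base = 18; vehicle 2 Base → N → S → C → Q → Base = 61; combined 79.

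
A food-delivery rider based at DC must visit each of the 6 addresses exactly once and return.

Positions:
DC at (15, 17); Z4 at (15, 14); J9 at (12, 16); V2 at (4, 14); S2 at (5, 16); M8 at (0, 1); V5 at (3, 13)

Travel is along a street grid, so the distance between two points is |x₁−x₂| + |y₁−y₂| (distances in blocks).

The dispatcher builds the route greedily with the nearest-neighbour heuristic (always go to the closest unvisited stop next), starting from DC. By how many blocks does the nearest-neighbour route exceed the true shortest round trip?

DC: Z4=3, J9=4, S2=11, V2=14, V5=16, M8=31 ⇒ Z4
Z4: J9=5, V2=11, S2=12, V5=13, M8=28 ⇒ J9
J9: S2=7, V2=10, V5=12, M8=27 ⇒ S2
S2: V2=3, V5=5, M8=20 ⇒ V2
V2: V5=2, M8=17 ⇒ V5
V5: M8=15 ⇒ M8
NN route DC → Z4 → J9 → S2 → V2 → V5 → M8 → DC costs 66.
Optimal: DC → Z4 → V2 → M8 → V5 → S2 → J9 → DC costs 62 (by enumerating all 360 distinct tours).
Excess = 66 − 62 = 4.

Excess over optimum: 4 blocks.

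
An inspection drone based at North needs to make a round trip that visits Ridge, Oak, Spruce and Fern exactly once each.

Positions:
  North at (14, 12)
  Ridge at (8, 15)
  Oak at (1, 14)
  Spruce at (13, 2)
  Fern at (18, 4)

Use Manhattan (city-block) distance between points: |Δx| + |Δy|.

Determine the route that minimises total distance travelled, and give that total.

With 4 stops there are 4!/2 = 12 distinct round trips (a route and its reverse cost the same).
North - Ridge - Oak - Spruce - Fern - North: 9+8+24+7+12 = 60
North - Ridge - Oak - Fern - Spruce - North: 9+8+27+7+11 = 62
North - Ridge - Spruce - Oak - Fern - North: 9+18+24+27+12 = 90
North - Ridge - Spruce - Fern - Oak - North: 9+18+7+27+15 = 76
North - Ridge - Fern - Oak - Spruce - North: 9+21+27+24+11 = 92
North - Ridge - Fern - Spruce - Oak - North: 9+21+7+24+15 = 76
North - Oak - Ridge - Spruce - Fern - North: 15+8+18+7+12 = 60
North - Oak - Ridge - Fern - Spruce - North: 15+8+21+7+11 = 62
North - Oak - Spruce - Ridge - Fern - North: 15+24+18+21+12 = 90
North - Oak - Fern - Ridge - Spruce - North: 15+27+21+18+11 = 92
North - Spruce - Ridge - Oak - Fern - North: 11+18+8+27+12 = 76
North - Spruce - Oak - Ridge - Fern - North: 11+24+8+21+12 = 76
The minimum is 60.
One optimal route: North → Ridge → Oak → Spruce → Fern → North (or its reverse).

60 — the shortest possible round trip.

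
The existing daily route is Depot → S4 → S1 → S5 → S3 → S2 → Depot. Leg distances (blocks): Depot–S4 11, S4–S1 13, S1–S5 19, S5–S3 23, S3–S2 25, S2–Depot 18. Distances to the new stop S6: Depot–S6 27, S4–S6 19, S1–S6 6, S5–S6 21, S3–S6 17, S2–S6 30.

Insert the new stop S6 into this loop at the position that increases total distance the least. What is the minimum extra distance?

Insertion cost between consecutive stops i–j is d(i,S6) + d(S6,j) − d(i,j):
  between Depot and S4: 27 + 19 − 11 = 35
  between S4 and S1: 19 + 6 − 13 = 12
  between S1 and S5: 6 + 21 − 19 = 8
  between S5 and S3: 21 + 17 − 23 = 15
  between S3 and S2: 17 + 30 − 25 = 22
  between S2 and Depot: 30 + 27 − 18 = 39
Cheapest insertion is between S1 and S5, adding 8.
New total = 109 + 8 = 117.

+8 blocks — insert S6 between S1 and S5.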